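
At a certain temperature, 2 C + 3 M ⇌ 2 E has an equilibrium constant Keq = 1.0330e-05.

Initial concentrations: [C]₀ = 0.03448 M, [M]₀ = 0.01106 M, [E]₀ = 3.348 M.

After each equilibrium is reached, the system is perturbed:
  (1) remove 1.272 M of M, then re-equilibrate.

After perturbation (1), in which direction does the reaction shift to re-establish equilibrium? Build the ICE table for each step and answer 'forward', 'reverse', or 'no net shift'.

Q₀ = 6.9690e+09 vs Keq = 1.0330e-05 ⇒ Q>K, reverse
Step 1:
                   C          M          E
  init       0.03448    0.01106      3.348
  Δ            3.235      4.853     -3.235
  eq            3.27      4.864     0.1127
  solve Keq expr → x = -1.618; check Q = 1.0330e-05
Then remove 1.272 M of M.
Step 2:
                   C          M          E
  init          3.27      3.592     0.1127
  Δ          0.03859    0.05788   -0.03859
  eq           3.308       3.65    0.07414
  solve Keq expr → x = -0.01929; check Q = 1.0330e-05

Direction: reverse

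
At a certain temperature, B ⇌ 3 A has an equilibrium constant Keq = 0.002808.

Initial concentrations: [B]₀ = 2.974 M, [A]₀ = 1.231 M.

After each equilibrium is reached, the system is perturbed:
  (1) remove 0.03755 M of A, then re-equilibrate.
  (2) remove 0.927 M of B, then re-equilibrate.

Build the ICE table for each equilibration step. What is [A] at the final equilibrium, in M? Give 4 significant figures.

[A]_eq = 0.1884 M

Q₀ = 0.6272 vs Keq = 0.002808 ⇒ Q>K, reverse
Step 1:
                  B         A
  init        2.974     1.231
  Δ          0.3402    -1.021
  eq          3.314    0.2103
  solve Keq expr → x = -0.3402; check Q = 0.002808
Then remove 0.03755 M of A.
Step 2:
                  B         A
  init        3.314    0.1728
  Δ        -0.01243   0.03729
  eq          3.302    0.2101
  solve Keq expr → x = 0.01243; check Q = 0.002808
Then remove 0.927 M of B.
Step 3:
                  B         A
  init        2.375    0.2101
  Δ        0.007222  -0.02166
  eq          2.382    0.1884
  solve Keq expr → x = -0.007222; check Q = 0.002808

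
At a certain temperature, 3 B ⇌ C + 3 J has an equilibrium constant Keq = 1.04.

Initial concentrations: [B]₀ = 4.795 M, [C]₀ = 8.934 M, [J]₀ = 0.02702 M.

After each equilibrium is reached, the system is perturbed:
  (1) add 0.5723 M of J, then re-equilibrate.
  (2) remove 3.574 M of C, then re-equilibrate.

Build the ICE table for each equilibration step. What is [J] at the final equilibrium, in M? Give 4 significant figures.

Q₀ = 1.5986e-06 vs Keq = 1.04 ⇒ Q<K, forward
Step 1:
                    B           C           J
  I             4.795       8.934     0.02702
  C            -1.535      0.5118       1.535
  E              3.26       9.446       1.562
  solve Keq expr → x = 0.5118; check Q = 1.04
Then add 0.5723 M of J.
Step 2:
                    B           C           J
  I              3.26       9.446       2.135
  C            0.3815     -0.1272     -0.3815
  E             3.641       9.319       1.753
  solve Keq expr → x = -0.1272; check Q = 1.04
Then remove 3.574 M of C.
Step 3:
                    B           C           J
  I             3.641       5.745       1.753
  C           -0.1913     0.06378      0.1913
  E              3.45       5.808       1.944
  solve Keq expr → x = 0.06378; check Q = 1.04

[J]_eq = 1.944 M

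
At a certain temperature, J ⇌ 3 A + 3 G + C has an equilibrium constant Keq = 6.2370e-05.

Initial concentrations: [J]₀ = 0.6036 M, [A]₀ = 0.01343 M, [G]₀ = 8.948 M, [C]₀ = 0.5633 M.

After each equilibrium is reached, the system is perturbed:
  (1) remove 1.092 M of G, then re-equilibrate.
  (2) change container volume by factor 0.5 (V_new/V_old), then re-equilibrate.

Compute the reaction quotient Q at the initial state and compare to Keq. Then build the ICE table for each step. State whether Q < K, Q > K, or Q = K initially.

Q₀ = 0.00162; Q > K (proceeds reverse)

Q₀ = 0.00162 vs Keq = 6.2370e-05 ⇒ Q>K, reverse
Step 1:
                  J         A         G         C
  Initial    0.6036   0.01343     8.948    0.5633
  Change   0.002958 -0.008875 -0.008875 -0.002958
  Equil      0.6066  0.004555     8.939    0.5603
  solve Keq expr → x = -0.002958; check Q = 6.2370e-05
Then remove 1.092 M of G.
Step 2:
                  J         A         G         C
  Initial    0.6066  0.004555     7.847    0.5603
  Change  -2.1074e-04 6.3222e-04 6.3222e-04 2.1074e-04
  Equil      0.6063  0.005187     7.848    0.5606
  solve Keq expr → x = 2.1074e-04; check Q = 6.2370e-05
Then change container volume by factor 0.5 (V_new/V_old).
Step 3:
                  J         A         G         C
  Initial     1.213   0.01037      15.7     1.121
  Change   0.002592 -0.007776 -0.007776 -0.002592
  Equil       1.215  0.002599     15.69     1.119
  solve Keq expr → x = -0.002592; check Q = 6.2370e-05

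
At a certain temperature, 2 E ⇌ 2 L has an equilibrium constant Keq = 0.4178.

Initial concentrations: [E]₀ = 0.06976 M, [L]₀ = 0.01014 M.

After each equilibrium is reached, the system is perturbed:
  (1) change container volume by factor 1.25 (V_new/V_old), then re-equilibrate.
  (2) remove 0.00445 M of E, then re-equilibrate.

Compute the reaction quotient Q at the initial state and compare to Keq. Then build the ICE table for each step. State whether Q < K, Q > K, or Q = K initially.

Q₀ = 0.02113 vs Keq = 0.4178 ⇒ Q<K, forward
Step 1:
                   E          L
  I          0.06976    0.01014
  C         -0.02123    0.02123
  E          0.04853    0.03137
  solve Keq expr → x = 0.01061; check Q = 0.4178
Then change container volume by factor 1.25 (V_new/V_old).
Step 2:
                   E          L
  I          0.03882     0.0251
  C                0          0
  E          0.03882     0.0251
  solve Keq expr → x = 0; check Q = 0.4178
Then remove 0.00445 M of E.
Step 3:
                   E          L
  I          0.03437     0.0251
  C         0.001747  -0.001747
  E          0.03612    0.02335
  solve Keq expr → x = -8.7355e-04; check Q = 0.4178

Q₀ = 0.02113; Q < K (proceeds forward)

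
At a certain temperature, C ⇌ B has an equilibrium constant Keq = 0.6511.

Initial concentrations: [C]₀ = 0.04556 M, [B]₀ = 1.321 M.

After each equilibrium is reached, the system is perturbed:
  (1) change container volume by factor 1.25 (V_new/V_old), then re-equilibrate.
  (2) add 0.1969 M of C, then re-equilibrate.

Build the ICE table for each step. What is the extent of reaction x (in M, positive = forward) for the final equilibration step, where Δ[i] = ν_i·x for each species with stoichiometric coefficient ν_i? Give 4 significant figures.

Q₀ = 28.99 vs Keq = 0.6511 ⇒ Q>K, reverse
Step 1:
                   C          B
  init       0.04556      1.321
  Δ           0.7821    -0.7821
  eq          0.8277     0.5389
  solve Keq expr → x = -0.7821; check Q = 0.6511
Then change container volume by factor 1.25 (V_new/V_old).
Step 2:
                   C          B
  init        0.6621     0.4311
  Δ                0          0
  eq          0.6621     0.4311
  solve Keq expr → x = 0; check Q = 0.6511
Then add 0.1969 M of C.
Step 3:
                   C          B
  init         0.859     0.4311
  Δ         -0.07765    0.07765
  eq          0.7814     0.5088
  solve Keq expr → x = 0.07765; check Q = 0.6511

x = 0.07765 M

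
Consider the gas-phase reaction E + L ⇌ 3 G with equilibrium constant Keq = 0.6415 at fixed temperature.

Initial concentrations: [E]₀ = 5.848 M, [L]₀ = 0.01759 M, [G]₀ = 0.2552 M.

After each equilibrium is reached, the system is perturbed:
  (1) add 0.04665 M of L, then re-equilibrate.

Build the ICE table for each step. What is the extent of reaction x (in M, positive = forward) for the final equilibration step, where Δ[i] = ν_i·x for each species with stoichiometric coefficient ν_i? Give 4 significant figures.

Q₀ = 0.1616 vs Keq = 0.6415 ⇒ Q<K, forward
Step 1:
                   E          L          G
  Initial      5.848    0.01759     0.2552
  Change    -0.01116   -0.01116    0.03349
  Equil        5.837   0.006426     0.2887
  solve Keq expr → x = 0.01116; check Q = 0.6415
Then add 0.04665 M of L.
Step 2:
                   E          L          G
  Initial      5.837    0.05308     0.2887
  Change    -0.03622   -0.03622     0.1087
  Equil        5.801    0.01686     0.3973
  solve Keq expr → x = 0.03622; check Q = 0.6415

x = 0.03622 M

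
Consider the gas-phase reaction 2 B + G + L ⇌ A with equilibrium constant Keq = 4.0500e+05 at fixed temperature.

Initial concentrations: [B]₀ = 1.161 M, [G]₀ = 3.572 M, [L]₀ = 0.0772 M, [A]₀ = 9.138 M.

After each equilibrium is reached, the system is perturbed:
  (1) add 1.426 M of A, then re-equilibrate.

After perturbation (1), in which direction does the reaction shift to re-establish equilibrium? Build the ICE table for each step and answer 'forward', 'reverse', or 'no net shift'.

Direction: reverse

Q₀ = 24.58 vs Keq = 4.0500e+05 ⇒ Q<K, forward
Step 1:
                   B          G          L          A
  I            1.161      3.572     0.0772      9.138
  C          -0.1544   -0.07719   -0.07719    0.07719
  E            1.007      3.495 6.4254e-06      9.215
  solve Keq expr → x = 0.07719; check Q = 4.0500e+05
Then add 1.426 M of A.
Step 2:
                   B          G          L          A
  I            1.007      3.495 6.4254e-06      10.64
  C       1.9885e-06 9.9427e-07 9.9427e-07 -9.9427e-07
  E            1.007      3.495 7.4197e-06      10.64
  solve Keq expr → x = -9.9427e-07; check Q = 4.0500e+05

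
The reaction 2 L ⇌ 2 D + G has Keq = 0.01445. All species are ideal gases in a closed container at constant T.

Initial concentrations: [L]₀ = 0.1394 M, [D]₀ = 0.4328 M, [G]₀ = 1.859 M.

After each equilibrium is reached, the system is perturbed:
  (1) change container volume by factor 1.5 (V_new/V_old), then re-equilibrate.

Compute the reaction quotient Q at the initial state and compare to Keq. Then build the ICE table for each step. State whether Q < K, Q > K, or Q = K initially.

Q₀ = 17.92 vs Keq = 0.01445 ⇒ Q>K, reverse
Step 1:
                  L         D         G
  I          0.1394    0.4328     1.859
  C          0.3841   -0.3841    -0.192
  E          0.5235   0.04874     1.667
  solve Keq expr → x = -0.192; check Q = 0.01445
Then change container volume by factor 1.5 (V_new/V_old).
Step 2:
                  L         D         G
  I           0.349   0.03249     1.111
  C       -0.006504  0.006504  0.003252
  E          0.3425   0.03899     1.115
  solve Keq expr → x = 0.003252; check Q = 0.01445

Q₀ = 17.92; Q > K (proceeds reverse)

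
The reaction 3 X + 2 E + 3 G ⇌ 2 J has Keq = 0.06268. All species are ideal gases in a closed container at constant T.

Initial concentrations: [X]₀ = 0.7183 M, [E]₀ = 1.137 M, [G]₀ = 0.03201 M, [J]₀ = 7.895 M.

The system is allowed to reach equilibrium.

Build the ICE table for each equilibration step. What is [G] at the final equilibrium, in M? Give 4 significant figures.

[G]_eq = 1.913 M

Q₀ = 3.9665e+06 vs Keq = 0.06268 ⇒ Q>K, reverse
Step 1:
                   X          E          G          J
  init        0.7183      1.137    0.03201      7.895
  Δ            1.881      1.254      1.881     -1.254
  eq             2.6      2.391      1.913      6.641
  solve Keq expr → x = -0.6271; check Q = 0.06268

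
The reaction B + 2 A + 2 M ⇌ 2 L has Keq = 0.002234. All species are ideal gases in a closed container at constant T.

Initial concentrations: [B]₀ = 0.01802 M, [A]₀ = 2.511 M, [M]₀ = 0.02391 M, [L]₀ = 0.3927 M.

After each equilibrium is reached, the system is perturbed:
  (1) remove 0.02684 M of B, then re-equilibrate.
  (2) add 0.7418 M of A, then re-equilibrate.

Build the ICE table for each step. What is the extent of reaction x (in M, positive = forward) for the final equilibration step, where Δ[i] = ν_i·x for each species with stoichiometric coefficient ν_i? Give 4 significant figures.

x = 0.002591 M

Q₀ = 2374 vs Keq = 0.002234 ⇒ Q>K, reverse
Step 1:
                    B           A           M           L
  init        0.01802       2.511     0.02391      0.3927
  Δ            0.1843      0.3687      0.3687     -0.3687
  eq           0.2024        2.88      0.3926     0.02404
  solve Keq expr → x = -0.1843; check Q = 0.002234
Then remove 0.02684 M of B.
Step 2:
                    B           A           M           L
  init         0.1755        2.88      0.3926     0.02404
  Δ        7.5252e-04    0.001505    0.001505   -0.001505
  eq           0.1763       2.881      0.3941     0.02253
  solve Keq expr → x = -7.5252e-04; check Q = 0.002234
Then add 0.7418 M of A.
Step 3:
                    B           A           M           L
  init         0.1763       3.623      0.3941     0.02253
  Δ         -0.002591   -0.005182   -0.005182    0.005182
  eq           0.1737       3.618      0.3889     0.02771
  solve Keq expr → x = 0.002591; check Q = 0.002234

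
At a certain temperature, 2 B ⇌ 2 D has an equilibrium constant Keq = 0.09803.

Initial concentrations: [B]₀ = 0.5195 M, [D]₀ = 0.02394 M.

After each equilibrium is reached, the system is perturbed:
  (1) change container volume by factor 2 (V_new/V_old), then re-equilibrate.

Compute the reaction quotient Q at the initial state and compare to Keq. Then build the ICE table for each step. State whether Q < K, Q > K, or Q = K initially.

Q₀ = 0.002124; Q < K (proceeds forward)

Q₀ = 0.002124 vs Keq = 0.09803 ⇒ Q<K, forward
Step 1:
                    B           D
  I            0.5195     0.02394
  C           -0.1056      0.1056
  E            0.4139      0.1296
  solve Keq expr → x = 0.05282; check Q = 0.09803
Then change container volume by factor 2 (V_new/V_old).
Step 2:
                    B           D
  I            0.2069     0.06479
  C                 0           0
  E            0.2069     0.06479
  solve Keq expr → x = 0; check Q = 0.09803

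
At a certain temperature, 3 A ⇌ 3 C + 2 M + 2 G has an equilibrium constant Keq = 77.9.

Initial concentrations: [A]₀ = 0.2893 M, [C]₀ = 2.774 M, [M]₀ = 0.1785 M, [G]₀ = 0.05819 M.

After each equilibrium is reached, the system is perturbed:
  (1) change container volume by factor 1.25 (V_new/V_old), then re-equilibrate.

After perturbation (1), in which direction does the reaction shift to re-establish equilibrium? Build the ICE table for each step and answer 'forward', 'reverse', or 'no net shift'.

Direction: forward

Q₀ = 0.09511 vs Keq = 77.9 ⇒ Q<K, forward
Step 1:
                    A           C           M           G
  I            0.2893       2.774      0.1785     0.05819
  C           -0.1881      0.1881      0.1254      0.1254
  E            0.1012       2.962      0.3039      0.1836
  solve Keq expr → x = 0.06268; check Q = 77.9
Then change container volume by factor 1.25 (V_new/V_old).
Step 2:
                    A           C           M           G
  I             0.081        2.37      0.2431      0.1468
  C          -0.01577     0.01577     0.01051     0.01051
  E           0.06523       2.385      0.2536      0.1574
  solve Keq expr → x = 0.005257; check Q = 77.9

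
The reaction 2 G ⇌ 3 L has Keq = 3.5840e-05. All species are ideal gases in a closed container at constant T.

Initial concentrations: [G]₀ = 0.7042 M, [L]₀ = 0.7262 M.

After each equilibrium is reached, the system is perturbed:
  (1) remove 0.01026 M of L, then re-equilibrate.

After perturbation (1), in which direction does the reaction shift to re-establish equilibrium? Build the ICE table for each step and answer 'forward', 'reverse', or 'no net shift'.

Q₀ = 0.7723 vs Keq = 3.5840e-05 ⇒ Q>K, reverse
Step 1:
                  G         L
  I          0.7042    0.7262
  C          0.4598   -0.6897
  E           1.164   0.03648
  solve Keq expr → x = -0.2299; check Q = 3.5840e-05
Then remove 0.01026 M of L.
Step 2:
                  G         L
  I           1.164   0.02622
  C       -0.006746   0.01012
  E           1.157   0.03634
  solve Keq expr → x = 0.003373; check Q = 3.5840e-05

Direction: forward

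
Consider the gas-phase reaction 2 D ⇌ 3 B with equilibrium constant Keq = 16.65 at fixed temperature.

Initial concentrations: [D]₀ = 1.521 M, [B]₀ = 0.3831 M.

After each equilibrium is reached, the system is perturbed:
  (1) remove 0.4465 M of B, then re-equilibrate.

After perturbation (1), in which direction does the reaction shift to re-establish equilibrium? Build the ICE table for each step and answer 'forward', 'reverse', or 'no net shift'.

Direction: forward

Q₀ = 0.0243 vs Keq = 16.65 ⇒ Q<K, forward
Step 1:
                  D         B
  Initial     1.521    0.3831
  Change    -0.9357     1.404
  Equil      0.5853     1.787
  solve Keq expr → x = 0.4679; check Q = 16.65
Then remove 0.4465 M of B.
Step 2:
                  D         B
  Initial    0.5853      1.34
  Change    -0.1235    0.1853
  Equil      0.4617     1.525
  solve Keq expr → x = 0.06177; check Q = 16.65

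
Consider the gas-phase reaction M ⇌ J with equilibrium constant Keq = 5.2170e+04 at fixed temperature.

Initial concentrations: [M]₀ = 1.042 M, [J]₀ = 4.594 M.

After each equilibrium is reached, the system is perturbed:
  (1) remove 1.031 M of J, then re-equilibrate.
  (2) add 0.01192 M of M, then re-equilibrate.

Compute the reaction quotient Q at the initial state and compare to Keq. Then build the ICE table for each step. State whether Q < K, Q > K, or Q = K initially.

Q₀ = 4.409; Q < K (proceeds forward)

Q₀ = 4.409 vs Keq = 5.2170e+04 ⇒ Q<K, forward
Step 1:
                    M           J
  init          1.042       4.594
  Δ            -1.042       1.042
  eq       1.0803e-04       5.636
  solve Keq expr → x = 1.042; check Q = 5.2170e+04
Then remove 1.031 M of J.
Step 2:
                    M           J
  init     1.0803e-04       4.605
  Δ       -1.9762e-05  1.9762e-05
  eq       8.8267e-05       4.605
  solve Keq expr → x = 1.9762e-05; check Q = 5.2170e+04
Then add 0.01192 M of M.
Step 3:
                    M           J
  init        0.01201       4.605
  Δ          -0.01192     0.01192
  eq       8.8496e-05       4.617
  solve Keq expr → x = 0.01192; check Q = 5.2170e+04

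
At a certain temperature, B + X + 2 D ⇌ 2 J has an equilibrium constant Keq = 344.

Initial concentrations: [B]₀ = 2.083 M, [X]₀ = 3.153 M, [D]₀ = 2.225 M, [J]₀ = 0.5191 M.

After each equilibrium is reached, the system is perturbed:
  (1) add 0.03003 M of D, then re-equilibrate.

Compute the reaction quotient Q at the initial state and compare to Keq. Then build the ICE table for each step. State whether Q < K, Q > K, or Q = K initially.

Q₀ = 0.008288; Q < K (proceeds forward)

Q₀ = 0.008288 vs Keq = 344 ⇒ Q<K, forward
Step 1:
                   B          X          D          J
  Initial      2.083      3.153      2.225     0.5191
  Change      -1.064     -1.064     -2.127      2.127
  Equil        1.019      2.089    0.09777      2.646
  solve Keq expr → x = 1.064; check Q = 344
Then add 0.03003 M of D.
Step 2:
                   B          X          D          J
  Initial      1.019      2.089     0.1278      2.646
  Change    -0.01399   -0.01399   -0.02798    0.02798
  Equil        1.005      2.075    0.09982      2.674
  solve Keq expr → x = 0.01399; check Q = 344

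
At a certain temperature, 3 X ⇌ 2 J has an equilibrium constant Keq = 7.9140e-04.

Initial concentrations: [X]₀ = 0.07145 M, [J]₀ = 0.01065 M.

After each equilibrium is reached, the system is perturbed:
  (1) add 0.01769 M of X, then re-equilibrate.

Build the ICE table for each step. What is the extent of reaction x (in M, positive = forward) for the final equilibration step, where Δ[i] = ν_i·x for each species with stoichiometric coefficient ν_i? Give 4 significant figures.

x = 1.1282e-04 M

Q₀ = 0.311 vs Keq = 7.9140e-04 ⇒ Q>K, reverse
Step 1:
                   X          J
  I          0.07145    0.01065
  C           0.0149  -0.009936
  E          0.08635 7.1388e-04
  solve Keq expr → x = -0.004968; check Q = 7.9140e-04
Then add 0.01769 M of X.
Step 2:
                   X          J
  I            0.104 7.1388e-04
  C       -3.3845e-04 2.2564e-04
  E           0.1037 9.3951e-04
  solve Keq expr → x = 1.1282e-04; check Q = 7.9140e-04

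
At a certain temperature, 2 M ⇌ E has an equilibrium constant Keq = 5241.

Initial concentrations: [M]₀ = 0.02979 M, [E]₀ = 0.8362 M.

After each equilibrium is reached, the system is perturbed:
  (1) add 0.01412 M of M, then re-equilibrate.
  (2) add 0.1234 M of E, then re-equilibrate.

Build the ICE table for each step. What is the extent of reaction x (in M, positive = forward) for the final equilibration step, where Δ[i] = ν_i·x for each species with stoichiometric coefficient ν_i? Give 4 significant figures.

x = -4.4456e-04 M

Q₀ = 942.3 vs Keq = 5241 ⇒ Q<K, forward
Step 1:
                   M          E
  Initial    0.02979     0.8362
  Change    -0.01709   0.008547
  Equil       0.0127     0.8447
  solve Keq expr → x = 0.008547; check Q = 5241
Then add 0.01412 M of M.
Step 2:
                   M          E
  Initial    0.02682     0.8447
  Change    -0.01407   0.007034
  Equil      0.01275     0.8518
  solve Keq expr → x = 0.007034; check Q = 5241
Then add 0.1234 M of E.
Step 3:
                   M          E
  Initial    0.01275     0.9752
  Change  8.8912e-04 -4.4456e-04
  Equil      0.01364     0.9747
  solve Keq expr → x = -4.4456e-04; check Q = 5241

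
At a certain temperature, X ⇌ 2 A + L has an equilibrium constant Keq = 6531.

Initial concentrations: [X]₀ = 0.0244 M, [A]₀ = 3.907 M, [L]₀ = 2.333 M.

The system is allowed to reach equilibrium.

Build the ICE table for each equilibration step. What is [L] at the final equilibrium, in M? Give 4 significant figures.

[L]_eq = 2.352 M

Q₀ = 1460 vs Keq = 6531 ⇒ Q<K, forward
Step 1:
                   X          A          L
  init        0.0244      3.907      2.333
  Δ          -0.0188    0.03759     0.0188
  eq        0.005603      3.945      2.352
  solve Keq expr → x = 0.0188; check Q = 6531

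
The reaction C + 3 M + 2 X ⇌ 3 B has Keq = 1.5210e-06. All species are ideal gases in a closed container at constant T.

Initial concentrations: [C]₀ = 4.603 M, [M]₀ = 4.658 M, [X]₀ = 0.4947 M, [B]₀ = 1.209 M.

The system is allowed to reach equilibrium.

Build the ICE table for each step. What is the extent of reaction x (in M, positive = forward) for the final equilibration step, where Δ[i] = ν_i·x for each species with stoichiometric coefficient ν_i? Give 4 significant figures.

Q₀ = 0.01552 vs Keq = 1.5210e-06 ⇒ Q>K, reverse
Step 1:
                  C         M         X         B
  init        4.603     4.658    0.4947     1.209
  Δ          0.3603     1.081    0.7205    -1.081
  eq          4.963     5.739     1.215    0.1282
  solve Keq expr → x = -0.3603; check Q = 1.5210e-06

x = -0.3603 M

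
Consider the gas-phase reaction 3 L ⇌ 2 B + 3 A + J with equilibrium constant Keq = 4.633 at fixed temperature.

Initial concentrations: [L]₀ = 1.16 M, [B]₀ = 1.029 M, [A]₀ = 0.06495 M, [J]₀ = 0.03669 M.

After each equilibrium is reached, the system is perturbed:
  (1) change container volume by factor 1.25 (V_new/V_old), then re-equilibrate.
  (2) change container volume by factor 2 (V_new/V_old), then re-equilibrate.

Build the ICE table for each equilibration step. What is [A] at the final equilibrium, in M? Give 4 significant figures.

Q₀ = 6.8193e-06 vs Keq = 4.633 ⇒ Q<K, forward
Step 1:
                    L           B           A           J
  init           1.16       1.029     0.06495     0.03669
  Δ           -0.7402      0.4934      0.7402      0.2467
  eq           0.4198       1.522      0.8051      0.2834
  solve Keq expr → x = 0.2467; check Q = 4.633
Then change container volume by factor 1.25 (V_new/V_old).
Step 2:
                    L           B           A           J
  init         0.3359       1.218      0.6441      0.2267
  Δ          -0.04046     0.02697     0.04046     0.01349
  eq           0.2954       1.245      0.6846      0.2402
  solve Keq expr → x = 0.01349; check Q = 4.633
Then change container volume by factor 2 (V_new/V_old).
Step 3:
                    L           B           A           J
  init         0.1477      0.6225      0.3423      0.1201
  Δ          -0.05451     0.03634     0.05451     0.01817
  eq          0.09319      0.6588      0.3968      0.1383
  solve Keq expr → x = 0.01817; check Q = 4.633

[A]_eq = 0.3968 M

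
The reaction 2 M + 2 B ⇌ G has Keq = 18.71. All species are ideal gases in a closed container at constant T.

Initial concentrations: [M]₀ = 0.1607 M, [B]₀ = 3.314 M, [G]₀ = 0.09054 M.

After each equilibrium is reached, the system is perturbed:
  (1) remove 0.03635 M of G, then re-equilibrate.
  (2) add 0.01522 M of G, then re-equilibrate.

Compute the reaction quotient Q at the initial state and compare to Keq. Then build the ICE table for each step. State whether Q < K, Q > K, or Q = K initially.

Q₀ = 0.3192 vs Keq = 18.71 ⇒ Q<K, forward
Step 1:
                    M           B           G
  I            0.1607       3.314     0.09054
  C            -0.132      -0.132     0.06598
  E           0.02874       3.182      0.1565
  solve Keq expr → x = 0.06598; check Q = 18.71
Then remove 0.03635 M of G.
Step 2:
                    M           B           G
  I           0.02874       3.182      0.1202
  C         -0.003356   -0.003356    0.001678
  E           0.02539       3.179      0.1218
  solve Keq expr → x = 0.001678; check Q = 18.71
Then add 0.01522 M of G.
Step 3:
                    M           B           G
  I           0.02539       3.179      0.1371
  C          0.001455    0.001455 -7.2755e-04
  E           0.02684        3.18      0.1363
  solve Keq expr → x = -7.2755e-04; check Q = 18.71

Q₀ = 0.3192; Q < K (proceeds forward)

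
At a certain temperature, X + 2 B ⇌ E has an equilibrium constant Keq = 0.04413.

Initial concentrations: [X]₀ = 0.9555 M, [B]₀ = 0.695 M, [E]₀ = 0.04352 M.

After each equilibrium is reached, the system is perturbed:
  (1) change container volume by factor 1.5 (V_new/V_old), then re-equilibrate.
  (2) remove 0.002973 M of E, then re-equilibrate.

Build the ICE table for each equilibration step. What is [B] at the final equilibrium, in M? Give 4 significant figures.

Q₀ = 0.09429 vs Keq = 0.04413 ⇒ Q>K, reverse
Step 1:
                    X           B           E
  Initial      0.9555       0.695     0.04352
  Change      0.02023     0.04046    -0.02023
  Equil        0.9757      0.7355     0.02329
  solve Keq expr → x = -0.02023; check Q = 0.04413
Then change container volume by factor 1.5 (V_new/V_old).
Step 2:
                    X           B           E
  Initial      0.6505      0.4903     0.01553
  Change     0.008073     0.01615   -0.008073
  Equil        0.6586      0.5065    0.007454
  solve Keq expr → x = -0.008073; check Q = 0.04413
Then remove 0.002973 M of E.
Step 3:
                    X           B           E
  Initial      0.6586      0.5065    0.004481
  Change    -0.002779   -0.005559    0.002779
  Equil        0.6558      0.5009    0.007261
  solve Keq expr → x = 0.002779; check Q = 0.04413

[B]_eq = 0.5009 M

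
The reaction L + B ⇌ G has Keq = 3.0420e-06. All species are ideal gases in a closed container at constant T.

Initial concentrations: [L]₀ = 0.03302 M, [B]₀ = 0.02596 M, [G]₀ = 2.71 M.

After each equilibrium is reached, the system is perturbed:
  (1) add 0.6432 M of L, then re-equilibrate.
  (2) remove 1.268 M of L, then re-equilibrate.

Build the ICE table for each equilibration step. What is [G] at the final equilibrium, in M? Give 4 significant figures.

Q₀ = 3161 vs Keq = 3.0420e-06 ⇒ Q>K, reverse
Step 1:
                   L          B          G
  init       0.03302    0.02596       2.71
  Δ             2.71       2.71      -2.71
  eq           2.743      2.736 2.2829e-05
  solve Keq expr → x = -2.71; check Q = 3.0420e-06
Then add 0.6432 M of L.
Step 2:
                   L          B          G
  init         3.386      2.736 2.2829e-05
  Δ       -5.3531e-06 -5.3531e-06 5.3531e-06
  eq           3.386      2.736 2.8182e-05
  solve Keq expr → x = 5.3531e-06; check Q = 3.0420e-06
Then remove 1.268 M of L.
Step 3:
                   L          B          G
  init         2.118      2.736 2.8182e-05
  Δ       1.0553e-05 1.0553e-05 -1.0553e-05
  eq           2.118      2.736 1.7629e-05
  solve Keq expr → x = -1.0553e-05; check Q = 3.0420e-06

[G]_eq = 1.7629e-05 M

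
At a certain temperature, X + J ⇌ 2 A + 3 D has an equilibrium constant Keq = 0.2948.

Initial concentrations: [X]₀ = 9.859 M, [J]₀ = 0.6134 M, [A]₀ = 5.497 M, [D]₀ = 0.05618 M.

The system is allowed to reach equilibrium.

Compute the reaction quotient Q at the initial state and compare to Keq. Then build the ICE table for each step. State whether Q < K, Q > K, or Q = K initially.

Q₀ = 8.8597e-04 vs Keq = 0.2948 ⇒ Q<K, forward
Step 1:
                    X           J           A           D
  init          9.859      0.6134       5.497     0.05618
  Δ           -0.1003     -0.1003      0.2005      0.3008
  eq            9.759      0.5131       5.698      0.3569
  solve Keq expr → x = 0.1003; check Q = 0.2948

Q₀ = 8.8597e-04; Q < K (proceeds forward)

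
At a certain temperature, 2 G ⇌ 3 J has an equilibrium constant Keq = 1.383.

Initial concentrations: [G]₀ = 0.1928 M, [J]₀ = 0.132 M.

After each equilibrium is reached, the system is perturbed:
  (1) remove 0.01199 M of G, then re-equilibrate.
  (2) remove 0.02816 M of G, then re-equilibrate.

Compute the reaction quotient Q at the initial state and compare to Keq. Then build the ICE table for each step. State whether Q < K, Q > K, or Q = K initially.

Q₀ = 0.06187 vs Keq = 1.383 ⇒ Q<K, forward
Step 1:
                   G          J
  I           0.1928      0.132
  C         -0.08266      0.124
  E           0.1101      0.256
  solve Keq expr → x = 0.04133; check Q = 1.383
Then remove 0.01199 M of G.
Step 2:
                   G          J
  I          0.09815      0.256
  C          0.00612  -0.009179
  E           0.1043     0.2468
  solve Keq expr → x = -0.00306; check Q = 1.383
Then remove 0.02816 M of G.
Step 3:
                   G          J
  I          0.07611     0.2468
  C           0.0146    -0.0219
  E           0.0907     0.2249
  solve Keq expr → x = -0.007299; check Q = 1.383

Q₀ = 0.06187; Q < K (proceeds forward)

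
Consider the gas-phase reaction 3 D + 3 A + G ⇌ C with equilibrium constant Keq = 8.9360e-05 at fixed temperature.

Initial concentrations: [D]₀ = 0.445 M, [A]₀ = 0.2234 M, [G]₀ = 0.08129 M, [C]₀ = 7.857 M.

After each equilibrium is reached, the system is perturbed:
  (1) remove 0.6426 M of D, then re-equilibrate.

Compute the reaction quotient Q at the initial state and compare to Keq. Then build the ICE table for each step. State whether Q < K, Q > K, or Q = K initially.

Q₀ = 9.8376e+04; Q > K (proceeds reverse)

Q₀ = 9.8376e+04 vs Keq = 8.9360e-05 ⇒ Q>K, reverse
Step 1:
                   D          A          G          C
  I            0.445     0.2234    0.08129      7.857
  C            5.411      5.411      1.804     -1.804
  E            5.856      5.635      1.885      6.053
  solve Keq expr → x = -1.804; check Q = 8.9360e-05
Then remove 0.6426 M of D.
Step 2:
                   D          A          G          C
  I            5.214      5.635      1.885      6.053
  C           0.2662     0.2662    0.08875   -0.08875
  E             5.48      5.901      1.974      5.964
  solve Keq expr → x = -0.08875; check Q = 8.9360e-05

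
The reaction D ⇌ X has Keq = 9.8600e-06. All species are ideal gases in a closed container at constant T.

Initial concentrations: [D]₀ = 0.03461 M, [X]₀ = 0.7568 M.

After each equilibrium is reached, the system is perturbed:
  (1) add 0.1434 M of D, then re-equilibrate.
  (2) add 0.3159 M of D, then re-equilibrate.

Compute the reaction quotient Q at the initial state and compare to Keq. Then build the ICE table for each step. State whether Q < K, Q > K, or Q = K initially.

Q₀ = 21.87; Q > K (proceeds reverse)

Q₀ = 21.87 vs Keq = 9.8600e-06 ⇒ Q>K, reverse
Step 1:
                    D           X
  I           0.03461      0.7568
  C            0.7568     -0.7568
  E            0.7914  7.8032e-06
  solve Keq expr → x = -0.7568; check Q = 9.8600e-06
Then add 0.1434 M of D.
Step 2:
                    D           X
  I            0.9348  7.8032e-06
  C       -1.4139e-06  1.4139e-06
  E            0.9348  9.2171e-06
  solve Keq expr → x = 1.4139e-06; check Q = 9.8600e-06
Then add 0.3159 M of D.
Step 3:
                    D           X
  I             1.251  9.2171e-06
  C       -3.1147e-06  3.1147e-06
  E             1.251  1.2332e-05
  solve Keq expr → x = 3.1147e-06; check Q = 9.8600e-06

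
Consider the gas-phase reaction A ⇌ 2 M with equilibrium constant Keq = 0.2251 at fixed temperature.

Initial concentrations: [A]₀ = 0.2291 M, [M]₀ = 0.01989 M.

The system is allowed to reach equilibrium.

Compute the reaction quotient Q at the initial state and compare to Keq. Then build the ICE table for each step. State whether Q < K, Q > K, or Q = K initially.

Q₀ = 0.001727 vs Keq = 0.2251 ⇒ Q<K, forward
Step 1:
                   A          M
  init        0.2291    0.01989
  Δ         -0.08127     0.1625
  eq          0.1478     0.1824
  solve Keq expr → x = 0.08127; check Q = 0.2251

Q₀ = 0.001727; Q < K (proceeds forward)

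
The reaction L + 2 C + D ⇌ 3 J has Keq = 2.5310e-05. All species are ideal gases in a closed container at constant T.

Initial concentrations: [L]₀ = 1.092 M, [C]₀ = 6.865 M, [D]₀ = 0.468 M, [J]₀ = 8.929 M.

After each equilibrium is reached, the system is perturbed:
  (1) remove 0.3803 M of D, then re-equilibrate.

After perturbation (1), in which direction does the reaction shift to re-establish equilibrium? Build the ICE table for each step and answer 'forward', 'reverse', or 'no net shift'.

Direction: reverse

Q₀ = 29.56 vs Keq = 2.5310e-05 ⇒ Q>K, reverse
Step 1:
                   L          C          D          J
  I            1.092      6.865      0.468      8.929
  C            2.852      5.703      2.852     -8.555
  E            3.944      12.57       3.32     0.3741
  solve Keq expr → x = -2.852; check Q = 2.5310e-05
Then remove 0.3803 M of D.
Step 2:
                   L          C          D          J
  I            3.944      12.57      2.939     0.3741
  C         0.004782   0.009563   0.004782   -0.01435
  E            3.948      12.58      2.944     0.3597
  solve Keq expr → x = -0.004782; check Q = 2.5310e-05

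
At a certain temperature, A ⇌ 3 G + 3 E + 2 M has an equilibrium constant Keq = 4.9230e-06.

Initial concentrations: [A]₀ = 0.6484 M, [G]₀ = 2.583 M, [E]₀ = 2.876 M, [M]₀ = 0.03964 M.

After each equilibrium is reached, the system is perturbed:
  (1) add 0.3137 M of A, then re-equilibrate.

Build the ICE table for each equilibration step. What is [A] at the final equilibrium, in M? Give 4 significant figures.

[A]_eq = 0.9819 M

Q₀ = 0.9935 vs Keq = 4.9230e-06 ⇒ Q>K, reverse
Step 1:
                    A           G           E           M
  I            0.6484       2.583       2.876     0.03964
  C           0.01977    -0.05932    -0.05932    -0.03954
  E            0.6682       2.524       2.817  9.5697e-05
  solve Keq expr → x = -0.01977; check Q = 4.9230e-06
Then add 0.3137 M of A.
Step 2:
                    A           G           E           M
  I            0.9819       2.524       2.817  9.5697e-05
  C       -1.0152e-05  3.0457e-05  3.0457e-05  2.0305e-05
  E            0.9819       2.524       2.817  1.1600e-04
  solve Keq expr → x = 1.0152e-05; check Q = 4.9230e-06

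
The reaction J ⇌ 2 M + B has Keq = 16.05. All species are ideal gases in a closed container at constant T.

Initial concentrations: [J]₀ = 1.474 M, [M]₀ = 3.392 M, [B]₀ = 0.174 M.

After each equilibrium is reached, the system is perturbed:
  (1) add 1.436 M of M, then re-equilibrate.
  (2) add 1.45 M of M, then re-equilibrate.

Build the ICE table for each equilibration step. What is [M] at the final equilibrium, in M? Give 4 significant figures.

Q₀ = 1.358 vs Keq = 16.05 ⇒ Q<K, forward
Step 1:
                   J          M          B
  I            1.474      3.392      0.174
  C          -0.5545      1.109     0.5545
  E           0.9195      4.501     0.7285
  solve Keq expr → x = 0.5545; check Q = 16.05
Then add 1.436 M of M.
Step 2:
                   J          M          B
  I           0.9195      5.937     0.7285
  C           0.1701    -0.3403    -0.1701
  E             1.09      5.597     0.5583
  solve Keq expr → x = -0.1701; check Q = 16.05
Then add 1.45 M of M.
Step 3:
                   J          M          B
  I             1.09      7.047     0.5583
  C           0.1321    -0.2642    -0.1321
  E            1.222      6.783     0.4263
  solve Keq expr → x = -0.1321; check Q = 16.05

[M]_eq = 6.783 M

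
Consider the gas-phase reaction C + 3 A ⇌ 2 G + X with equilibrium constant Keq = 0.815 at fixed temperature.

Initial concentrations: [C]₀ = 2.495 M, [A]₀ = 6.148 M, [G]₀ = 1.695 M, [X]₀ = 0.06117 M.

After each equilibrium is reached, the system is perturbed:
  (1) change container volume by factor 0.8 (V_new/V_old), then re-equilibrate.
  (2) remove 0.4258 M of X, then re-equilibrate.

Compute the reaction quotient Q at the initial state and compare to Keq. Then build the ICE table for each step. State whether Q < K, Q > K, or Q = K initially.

Q₀ = 3.0311e-04; Q < K (proceeds forward)

Q₀ = 3.0311e-04 vs Keq = 0.815 ⇒ Q<K, forward
Step 1:
                  C         A         G         X
  Initial     2.495     6.148     1.695   0.06117
  Change     -1.168    -3.504     2.336     1.168
  Equil       1.327     2.644     4.031     1.229
  solve Keq expr → x = 1.168; check Q = 0.815
Then change container volume by factor 0.8 (V_new/V_old).
Step 2:
                  C         A         G         X
  Initial     1.659     3.304     5.039     1.537
  Change   -0.04628   -0.1388   0.09256   0.04628
  Equil       1.612     3.166     5.132     1.583
  solve Keq expr → x = 0.04628; check Q = 0.815
Then remove 0.4258 M of X.
Step 3:
                  C         A         G         X
  Initial     1.612     3.166     5.132     1.157
  Change   -0.06057   -0.1817    0.1211   0.06057
  Equil       1.552     2.984     5.253     1.218
  solve Keq expr → x = 0.06057; check Q = 0.815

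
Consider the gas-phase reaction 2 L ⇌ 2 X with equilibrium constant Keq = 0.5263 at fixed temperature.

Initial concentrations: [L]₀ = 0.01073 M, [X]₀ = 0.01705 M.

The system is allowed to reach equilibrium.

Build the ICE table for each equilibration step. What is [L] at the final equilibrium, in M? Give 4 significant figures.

[L]_eq = 0.0161 M

Q₀ = 2.525 vs Keq = 0.5263 ⇒ Q>K, reverse
Step 1:
                    L           X
  I           0.01073     0.01705
  C           0.00537    -0.00537
  E            0.0161     0.01168
  solve Keq expr → x = -0.002685; check Q = 0.5263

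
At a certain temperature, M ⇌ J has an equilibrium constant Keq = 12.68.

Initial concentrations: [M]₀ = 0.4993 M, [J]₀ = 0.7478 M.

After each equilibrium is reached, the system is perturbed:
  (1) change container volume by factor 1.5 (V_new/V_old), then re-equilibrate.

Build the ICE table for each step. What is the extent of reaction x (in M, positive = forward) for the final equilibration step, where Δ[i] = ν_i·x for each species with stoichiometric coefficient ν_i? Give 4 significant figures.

x = 0 M

Q₀ = 1.498 vs Keq = 12.68 ⇒ Q<K, forward
Step 1:
                    M           J
  Initial      0.4993      0.7478
  Change      -0.4081      0.4081
  Equil       0.09116       1.156
  solve Keq expr → x = 0.4081; check Q = 12.68
Then change container volume by factor 1.5 (V_new/V_old).
Step 2:
                    M           J
  Initial     0.06077      0.7706
  Change            0           0
  Equil       0.06077      0.7706
  solve Keq expr → x = 0; check Q = 12.68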